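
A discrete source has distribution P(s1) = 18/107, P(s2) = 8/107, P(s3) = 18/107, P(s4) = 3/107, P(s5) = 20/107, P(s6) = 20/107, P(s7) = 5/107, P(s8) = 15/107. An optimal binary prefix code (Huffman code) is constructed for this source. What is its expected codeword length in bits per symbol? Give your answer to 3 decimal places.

2.850 bits/symbol

Repeatedly combine the two least-probable nodes; the expected code length is the sum of the merged weights.
merge 3/107 + 5/107 → 8/107
merge 8/107 + 8/107 → 16/107
merge 15/107 + 16/107 → 31/107
merge 18/107 + 18/107 → 36/107
merge 20/107 + 20/107 → 40/107
merge 31/107 + 36/107 → 67/107
merge 40/107 + 67/107 → 1
L = 8/107 + 16/107 + 31/107 + 36/107 + 40/107 + 67/107 + 1 = 305/107 ≈ 2.850 bits/symbol.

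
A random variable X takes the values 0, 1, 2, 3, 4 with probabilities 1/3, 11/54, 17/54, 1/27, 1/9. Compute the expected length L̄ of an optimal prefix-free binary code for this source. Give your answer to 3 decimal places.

2.148 bits/symbol

Repeatedly combine the two least-probable nodes; the expected code length is the sum of the merged weights.
merge 1/27 + 1/9 → 4/27
merge 4/27 + 11/54 → 19/54
merge 17/54 + 1/3 → 35/54
merge 19/54 + 35/54 → 1
L = 4/27 + 19/54 + 35/54 + 1 = 58/27 ≈ 2.148 bits/symbol.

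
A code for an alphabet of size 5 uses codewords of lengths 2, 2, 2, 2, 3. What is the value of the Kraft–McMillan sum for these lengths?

With common denominator 2^3 = 8: Σ 2^(−ℓᵢ) = 2/8 + 2/8 + 2/8 + 2/8 + 1/8 = 9/8 = 1.125.

1.125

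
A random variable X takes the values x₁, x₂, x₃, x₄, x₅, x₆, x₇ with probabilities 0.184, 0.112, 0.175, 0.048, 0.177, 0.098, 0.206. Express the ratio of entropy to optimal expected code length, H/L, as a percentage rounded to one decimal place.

Entropy H = −Σ p log₂ p ≈ 2.6936 bits.
Huffman merges: 6/125+49/500→73/500; 14/125+73/500→129/500; 7/40+177/1000→44/125; 23/125+103/500→39/100; 129/500+44/125→61/100; 39/100+61/100→1. L = 689/250 ≈ 2.7560.
Efficiency = H/L = 2.6936/2.7560 = 97.7%.

97.7%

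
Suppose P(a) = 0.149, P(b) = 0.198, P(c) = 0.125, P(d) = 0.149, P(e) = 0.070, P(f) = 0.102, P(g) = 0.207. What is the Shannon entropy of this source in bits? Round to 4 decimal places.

2.7309 bits

H = −Σ pᵢ log₂ pᵢ.
−0.149·log₂(0.149) = 0.4092
−0.198·log₂(0.198) = 0.4626
−0.125·log₂(0.125) = 0.3750
−0.149·log₂(0.149) = 0.4092
−0.070·log₂(0.070) = 0.2686
−0.102·log₂(0.102) = 0.3359
−0.207·log₂(0.207) = 0.4704
Sum ≈ 2.7309 → 2.7309 bits.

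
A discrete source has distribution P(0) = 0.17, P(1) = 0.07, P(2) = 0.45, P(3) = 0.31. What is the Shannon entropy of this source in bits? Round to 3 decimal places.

H = −Σ pᵢ log₂ pᵢ.
−0.17·log₂(0.17) = 0.4346
−0.07·log₂(0.07) = 0.2686
−0.45·log₂(0.45) = 0.5184
−0.31·log₂(0.31) = 0.5238
Sum ≈ 1.7453 → 1.745 bits.

1.745 bits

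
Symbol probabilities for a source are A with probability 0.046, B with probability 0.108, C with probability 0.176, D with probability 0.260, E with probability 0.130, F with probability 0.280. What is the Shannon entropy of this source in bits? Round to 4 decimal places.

H = −Σ pᵢ log₂ pᵢ.
−0.046·log₂(0.046) = 0.2043
−0.108·log₂(0.108) = 0.3468
−0.176·log₂(0.176) = 0.4411
−0.260·log₂(0.260) = 0.5053
−0.130·log₂(0.130) = 0.3826
−0.280·log₂(0.280) = 0.5142
Sum ≈ 2.3944 → 2.3944 bits.

2.3944 bits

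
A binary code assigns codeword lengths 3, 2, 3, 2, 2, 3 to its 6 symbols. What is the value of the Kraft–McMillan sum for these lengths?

With common denominator 2^3 = 8: Σ 2^(−ℓᵢ) = 1/8 + 2/8 + 1/8 + 2/8 + 2/8 + 1/8 = 9/8 = 1.125.

1.125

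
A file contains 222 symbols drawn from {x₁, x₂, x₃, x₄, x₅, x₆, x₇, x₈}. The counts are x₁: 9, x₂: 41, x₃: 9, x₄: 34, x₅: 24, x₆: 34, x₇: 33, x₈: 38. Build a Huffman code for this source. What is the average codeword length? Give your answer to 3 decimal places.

Probabilities are the counts divided by 222.
Repeatedly combine the two least-probable nodes; the expected code length is the sum of the merged weights.
merge 3/74 + 3/74 → 3/37
merge 3/37 + 4/37 → 7/37
merge 11/74 + 17/111 → 67/222
merge 17/111 + 19/111 → 12/37
merge 41/222 + 7/37 → 83/222
merge 67/222 + 12/37 → 139/222
merge 83/222 + 139/222 → 1
L = 3/37 + 7/37 + 67/222 + 12/37 + 83/222 + 139/222 + 1 = 643/222 ≈ 2.896 bits/symbol.

2.896 bits/symbol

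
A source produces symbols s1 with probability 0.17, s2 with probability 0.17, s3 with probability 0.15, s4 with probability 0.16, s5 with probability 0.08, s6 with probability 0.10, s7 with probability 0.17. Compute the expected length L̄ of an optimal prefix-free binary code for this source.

Repeatedly combine the two least-probable nodes; the expected code length is the sum of the merged weights.
merge 2/25 + 1/10 → 9/50
merge 3/20 + 4/25 → 31/100
merge 17/100 + 17/100 → 17/50
merge 17/100 + 9/50 → 7/20
merge 31/100 + 17/50 → 13/20
merge 7/20 + 13/20 → 1
L = 9/50 + 31/100 + 17/50 + 7/20 + 13/20 + 1 = 283/100 = 2.83 bits/symbol.

2.83 bits/symbol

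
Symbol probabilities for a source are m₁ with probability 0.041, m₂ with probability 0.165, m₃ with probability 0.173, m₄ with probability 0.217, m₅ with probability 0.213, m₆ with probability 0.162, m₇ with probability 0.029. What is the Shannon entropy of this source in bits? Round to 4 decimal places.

2.5828 bits

H = −Σ pᵢ log₂ pᵢ.
−0.041·log₂(0.041) = 0.1889
−0.165·log₂(0.165) = 0.4289
−0.173·log₂(0.173) = 0.4379
−0.217·log₂(0.217) = 0.4783
−0.213·log₂(0.213) = 0.4752
−0.162·log₂(0.162) = 0.4254
−0.029·log₂(0.029) = 0.1481
Sum ≈ 2.5828 → 2.5828 bits.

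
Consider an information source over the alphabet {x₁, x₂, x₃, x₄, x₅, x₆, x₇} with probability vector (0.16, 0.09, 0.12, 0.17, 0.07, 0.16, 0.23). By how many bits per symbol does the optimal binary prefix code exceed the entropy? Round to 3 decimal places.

Entropy H = −Σ p log₂ p ≈ 2.7166 bits.
Huffman merges: 7/100+9/100→4/25; 3/25+4/25→7/25; 4/25+4/25→8/25; 17/100+23/100→2/5; 7/25+8/25→3/5; 2/5+3/5→1. L = 69/25 ≈ 2.7600.
L − H = 2.7600 − 2.7166 = 0.043 bits.

0.043 bits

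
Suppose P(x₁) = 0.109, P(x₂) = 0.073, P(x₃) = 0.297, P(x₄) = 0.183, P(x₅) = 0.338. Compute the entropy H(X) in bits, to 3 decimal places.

H = −Σ pᵢ log₂ pᵢ.
−0.109·log₂(0.109) = 0.3485
−0.073·log₂(0.073) = 0.2756
−0.297·log₂(0.297) = 0.5202
−0.183·log₂(0.183) = 0.4484
−0.338·log₂(0.338) = 0.5289
Sum ≈ 2.1217 → 2.122 bits.

2.122 bits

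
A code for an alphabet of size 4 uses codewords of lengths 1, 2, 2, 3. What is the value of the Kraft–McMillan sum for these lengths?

1.125

With common denominator 2^3 = 8: Σ 2^(−ℓᵢ) = 4/8 + 2/8 + 2/8 + 1/8 = 9/8 = 1.125.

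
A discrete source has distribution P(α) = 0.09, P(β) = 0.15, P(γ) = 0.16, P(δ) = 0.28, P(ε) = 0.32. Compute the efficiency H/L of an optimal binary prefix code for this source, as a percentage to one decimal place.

Entropy H = −Σ p log₂ p ≈ 2.1865 bits.
Huffman merges: 9/100+3/20→6/25; 4/25+6/25→2/5; 7/25+8/25→3/5; 2/5+3/5→1. L = 56/25 ≈ 2.2400.
Efficiency = H/L = 2.1865/2.2400 = 97.6%.

97.6%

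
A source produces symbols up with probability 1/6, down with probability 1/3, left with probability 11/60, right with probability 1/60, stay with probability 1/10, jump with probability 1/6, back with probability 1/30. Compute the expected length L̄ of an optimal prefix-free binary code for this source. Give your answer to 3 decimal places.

Repeatedly combine the two least-probable nodes; the expected code length is the sum of the merged weights.
merge 1/60 + 1/30 → 1/20
merge 1/20 + 1/10 → 3/20
merge 3/20 + 1/6 → 19/60
merge 1/6 + 11/60 → 7/20
merge 19/60 + 1/3 → 13/20
merge 7/20 + 13/20 → 1
L = 1/20 + 3/20 + 19/60 + 7/20 + 13/20 + 1 = 151/60 ≈ 2.517 bits/symbol.

2.517 bits/symbol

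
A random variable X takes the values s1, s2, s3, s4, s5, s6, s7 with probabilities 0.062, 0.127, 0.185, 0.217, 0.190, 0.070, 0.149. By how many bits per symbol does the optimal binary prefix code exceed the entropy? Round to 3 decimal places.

0.036 bits

Entropy H = −Σ p log₂ p ≈ 2.6885 bits.
Huffman merges: 31/500+7/100→33/250; 127/1000+33/250→259/1000; 149/1000+37/200→167/500; 19/100+217/1000→407/1000; 259/1000+167/500→593/1000; 407/1000+593/1000→1. L = 109/40 ≈ 2.7250.
L − H = 2.7250 − 2.6885 = 0.036 bits.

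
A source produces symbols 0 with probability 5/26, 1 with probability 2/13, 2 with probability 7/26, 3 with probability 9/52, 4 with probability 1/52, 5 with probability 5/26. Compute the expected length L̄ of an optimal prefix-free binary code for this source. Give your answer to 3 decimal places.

Repeatedly combine the two least-probable nodes; the expected code length is the sum of the merged weights.
merge 1/52 + 2/13 → 9/52
merge 9/52 + 9/52 → 9/26
merge 5/26 + 5/26 → 5/13
merge 7/26 + 9/26 → 8/13
merge 5/13 + 8/13 → 1
L = 9/52 + 9/26 + 5/13 + 8/13 + 1 = 131/52 ≈ 2.519 bits/symbol.

2.519 bits/symbol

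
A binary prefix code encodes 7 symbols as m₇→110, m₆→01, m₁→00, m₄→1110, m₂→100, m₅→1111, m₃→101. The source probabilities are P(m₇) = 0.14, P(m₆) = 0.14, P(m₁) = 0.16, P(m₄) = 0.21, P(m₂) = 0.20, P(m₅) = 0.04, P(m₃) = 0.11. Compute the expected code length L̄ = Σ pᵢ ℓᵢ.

L̄ = Σ pᵢ·ℓᵢ = 0.14·3 + 0.14·2 + 0.16·2 + 0.21·4 + 0.20·3 + 0.04·4 + 0.11·3 = 2.95 bits/symbol.

2.95 bits/symbol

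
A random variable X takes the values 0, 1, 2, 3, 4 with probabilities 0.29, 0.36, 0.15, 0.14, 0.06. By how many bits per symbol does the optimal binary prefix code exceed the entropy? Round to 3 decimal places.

0.090 bits

Entropy H = −Σ p log₂ p ≈ 2.0997 bits.
Huffman merges: 3/50+7/50→1/5; 3/20+1/5→7/20; 29/100+7/20→16/25; 9/25+16/25→1. L = 219/100 ≈ 2.1900.
L − H = 2.1900 − 2.0997 = 0.090 bits.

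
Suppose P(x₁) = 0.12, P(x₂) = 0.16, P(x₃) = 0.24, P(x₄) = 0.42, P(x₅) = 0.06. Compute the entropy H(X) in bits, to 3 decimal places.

2.053 bits

H = −Σ pᵢ log₂ pᵢ.
−0.12·log₂(0.12) = 0.3671
−0.16·log₂(0.16) = 0.4230
−0.24·log₂(0.24) = 0.4941
−0.42·log₂(0.42) = 0.5256
−0.06·log₂(0.06) = 0.2435
Sum ≈ 2.0534 → 2.053 bits.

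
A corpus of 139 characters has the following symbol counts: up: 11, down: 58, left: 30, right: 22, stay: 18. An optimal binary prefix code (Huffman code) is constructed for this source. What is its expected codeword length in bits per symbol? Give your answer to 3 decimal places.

2.158 bits/symbol

Probabilities are the counts divided by 139.
Repeatedly combine the two least-probable nodes; the expected code length is the sum of the merged weights.
merge 11/139 + 18/139 → 29/139
merge 22/139 + 29/139 → 51/139
merge 30/139 + 51/139 → 81/139
merge 58/139 + 81/139 → 1
L = 29/139 + 51/139 + 81/139 + 1 = 300/139 ≈ 2.158 bits/symbol.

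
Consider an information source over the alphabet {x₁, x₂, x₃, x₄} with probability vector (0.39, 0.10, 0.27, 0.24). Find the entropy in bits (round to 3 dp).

H = −Σ pᵢ log₂ pᵢ.
−0.39·log₂(0.39) = 0.5298
−0.10·log₂(0.10) = 0.3322
−0.27·log₂(0.27) = 0.5100
−0.24·log₂(0.24) = 0.4941
Sum ≈ 1.8661 → 1.866 bits.

1.866 bits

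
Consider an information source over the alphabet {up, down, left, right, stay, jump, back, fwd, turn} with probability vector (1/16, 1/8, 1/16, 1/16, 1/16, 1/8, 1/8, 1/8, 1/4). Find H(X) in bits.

3 bits

Each probability is a power of 1/2, so log₂(1/p) is an integer.
H = Σ p·log₂(1/p) = 1/16·4 + 1/8·3 + 1/16·4 + 1/16·4 + 1/16·4 + 1/8·3 + 1/8·3 + 1/8·3 + 1/4·2 = 3 bits.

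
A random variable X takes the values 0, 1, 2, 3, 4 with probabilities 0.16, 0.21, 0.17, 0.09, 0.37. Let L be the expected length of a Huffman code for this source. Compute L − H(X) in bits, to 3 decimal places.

Entropy H = −Σ p log₂ p ≈ 2.1738 bits.
Huffman merges: 9/100+4/25→1/4; 17/100+21/100→19/50; 1/4+37/100→31/50; 19/50+31/50→1. L = 9/4 ≈ 2.2500.
L − H = 2.2500 − 2.1738 = 0.076 bits.

0.076 bits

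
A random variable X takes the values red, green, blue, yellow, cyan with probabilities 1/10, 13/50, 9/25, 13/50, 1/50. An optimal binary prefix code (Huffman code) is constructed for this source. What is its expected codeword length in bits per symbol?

Repeatedly combine the two least-probable nodes; the expected code length is the sum of the merged weights.
merge 1/50 + 1/10 → 3/25
merge 3/25 + 13/50 → 19/50
merge 13/50 + 9/25 → 31/50
merge 19/50 + 31/50 → 1
L = 3/25 + 19/50 + 31/50 + 1 = 53/25 = 2.12 bits/symbol.

2.12 bits/symbol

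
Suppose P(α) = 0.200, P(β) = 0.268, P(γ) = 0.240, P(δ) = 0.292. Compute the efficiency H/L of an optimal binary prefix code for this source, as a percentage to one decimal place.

99.3%

Entropy H = −Σ p log₂ p ≈ 1.9862 bits.
Huffman merges: 1/5+6/25→11/25; 67/250+73/250→14/25; 11/25+14/25→1. L = 2 ≈ 2.0000.
Efficiency = H/L = 1.9862/2.0000 = 99.3%.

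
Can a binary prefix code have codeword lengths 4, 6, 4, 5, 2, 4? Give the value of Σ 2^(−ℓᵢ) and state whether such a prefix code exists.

With common denominator 2^6 = 64: Σ 2^(−ℓᵢ) = 4/64 + 1/64 + 4/64 + 2/64 + 16/64 + 4/64 = 31/64 = 0.484375.
Kraft's inequality requires Σ ≤ 1; here Σ = 0.484375 ≤ 1, so such a prefix code exists.

0.484375; yes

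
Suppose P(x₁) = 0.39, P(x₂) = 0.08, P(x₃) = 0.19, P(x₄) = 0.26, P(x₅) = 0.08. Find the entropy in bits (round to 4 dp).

H = −Σ pᵢ log₂ pᵢ.
−0.39·log₂(0.39) = 0.5298
−0.08·log₂(0.08) = 0.2915
−0.19·log₂(0.19) = 0.4552
−0.26·log₂(0.26) = 0.5053
−0.08·log₂(0.08) = 0.2915
Sum ≈ 2.0733 → 2.0733 bits.

2.0733 bits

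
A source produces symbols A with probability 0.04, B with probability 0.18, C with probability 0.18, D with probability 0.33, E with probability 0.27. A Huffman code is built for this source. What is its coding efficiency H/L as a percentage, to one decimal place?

Entropy H = −Σ p log₂ p ≈ 2.1142 bits.
Huffman merges: 1/25+9/50→11/50; 9/50+11/50→2/5; 27/100+33/100→3/5; 2/5+3/5→1. L = 111/50 ≈ 2.2200.
Efficiency = H/L = 2.1142/2.2200 = 95.2%.

95.2%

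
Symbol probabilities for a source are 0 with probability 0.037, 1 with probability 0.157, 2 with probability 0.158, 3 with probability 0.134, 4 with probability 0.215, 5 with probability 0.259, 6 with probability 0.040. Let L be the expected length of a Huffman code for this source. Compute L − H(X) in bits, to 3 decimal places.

Entropy H = −Σ p log₂ p ≈ 2.5718 bits.
Huffman merges: 37/1000+1/25→77/1000; 77/1000+67/500→211/1000; 157/1000+79/500→63/200; 211/1000+43/200→213/500; 259/1000+63/200→287/500; 213/500+287/500→1. L = 2603/1000 ≈ 2.6030.
L − H = 2.6030 − 2.5718 = 0.031 bits.

0.031 bits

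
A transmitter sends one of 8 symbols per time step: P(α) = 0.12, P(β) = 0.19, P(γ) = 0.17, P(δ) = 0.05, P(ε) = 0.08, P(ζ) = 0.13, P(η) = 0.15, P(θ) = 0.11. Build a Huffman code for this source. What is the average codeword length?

2.94 bits/symbol

Repeatedly combine the two least-probable nodes; the expected code length is the sum of the merged weights.
merge 1/20 + 2/25 → 13/100
merge 11/100 + 3/25 → 23/100
merge 13/100 + 13/100 → 13/50
merge 3/20 + 17/100 → 8/25
merge 19/100 + 23/100 → 21/50
merge 13/50 + 8/25 → 29/50
merge 21/50 + 29/50 → 1
L = 13/100 + 23/100 + 13/50 + 8/25 + 21/50 + 29/50 + 1 = 147/50 = 2.94 bits/symbol.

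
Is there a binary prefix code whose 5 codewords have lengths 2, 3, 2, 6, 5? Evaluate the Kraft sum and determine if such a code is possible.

0.671875; yes

With common denominator 2^6 = 64: Σ 2^(−ℓᵢ) = 16/64 + 8/64 + 16/64 + 1/64 + 2/64 = 43/64 = 0.671875.
Kraft's inequality requires Σ ≤ 1; here Σ = 0.671875 ≤ 1, so such a prefix code exists.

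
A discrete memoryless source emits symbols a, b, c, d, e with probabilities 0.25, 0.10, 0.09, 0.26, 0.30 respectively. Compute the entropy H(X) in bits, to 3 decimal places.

H = −Σ pᵢ log₂ pᵢ.
−0.25·log₂(0.25) = 0.5000
−0.10·log₂(0.10) = 0.3322
−0.09·log₂(0.09) = 0.3127
−0.26·log₂(0.26) = 0.5053
−0.30·log₂(0.30) = 0.5211
Sum ≈ 2.1712 → 2.171 bits.

2.171 bits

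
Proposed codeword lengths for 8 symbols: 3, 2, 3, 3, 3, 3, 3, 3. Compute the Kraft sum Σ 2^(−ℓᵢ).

1.125

With common denominator 2^3 = 8: Σ 2^(−ℓᵢ) = 1/8 + 2/8 + 1/8 + 1/8 + 1/8 + 1/8 + 1/8 + 1/8 = 9/8 = 1.125.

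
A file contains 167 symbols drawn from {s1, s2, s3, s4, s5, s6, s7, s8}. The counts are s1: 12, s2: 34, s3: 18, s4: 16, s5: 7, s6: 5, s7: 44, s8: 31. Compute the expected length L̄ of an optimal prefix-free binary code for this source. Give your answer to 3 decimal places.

2.749 bits/symbol

Probabilities are the counts divided by 167.
Repeatedly combine the two least-probable nodes; the expected code length is the sum of the merged weights.
merge 5/167 + 7/167 → 12/167
merge 12/167 + 12/167 → 24/167
merge 16/167 + 18/167 → 34/167
merge 24/167 + 31/167 → 55/167
merge 34/167 + 34/167 → 68/167
merge 44/167 + 55/167 → 99/167
merge 68/167 + 99/167 → 1
L = 12/167 + 24/167 + 34/167 + 55/167 + 68/167 + 99/167 + 1 = 459/167 ≈ 2.749 bits/symbol.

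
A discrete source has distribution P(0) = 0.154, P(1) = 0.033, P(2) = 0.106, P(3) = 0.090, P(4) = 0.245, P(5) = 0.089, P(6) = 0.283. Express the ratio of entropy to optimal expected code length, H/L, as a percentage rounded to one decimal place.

Entropy H = −Σ p log₂ p ≈ 2.5571 bits.
Huffman merges: 33/1000+89/1000→61/500; 9/100+53/500→49/250; 61/500+77/500→69/250; 49/250+49/200→441/1000; 69/250+283/1000→559/1000; 441/1000+559/1000→1. L = 1297/500 ≈ 2.5940.
Efficiency = H/L = 2.5571/2.5940 = 98.6%.

98.6%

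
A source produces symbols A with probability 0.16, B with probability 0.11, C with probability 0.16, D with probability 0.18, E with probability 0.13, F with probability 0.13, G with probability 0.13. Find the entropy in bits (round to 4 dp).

H = −Σ pᵢ log₂ pᵢ.
−0.16·log₂(0.16) = 0.4230
−0.11·log₂(0.11) = 0.3503
−0.16·log₂(0.16) = 0.4230
−0.18·log₂(0.18) = 0.4453
−0.13·log₂(0.13) = 0.3826
−0.13·log₂(0.13) = 0.3826
−0.13·log₂(0.13) = 0.3826
Sum ≈ 2.7896 → 2.7896 bits.

2.7896 bits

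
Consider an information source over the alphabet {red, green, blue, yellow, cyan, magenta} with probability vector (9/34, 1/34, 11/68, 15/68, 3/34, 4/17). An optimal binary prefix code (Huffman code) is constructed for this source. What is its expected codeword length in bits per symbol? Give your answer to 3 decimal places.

Repeatedly combine the two least-probable nodes; the expected code length is the sum of the merged weights.
merge 1/34 + 3/34 → 2/17
merge 2/17 + 11/68 → 19/68
merge 15/68 + 4/17 → 31/68
merge 9/34 + 19/68 → 37/68
merge 31/68 + 37/68 → 1
L = 2/17 + 19/68 + 31/68 + 37/68 + 1 = 163/68 ≈ 2.397 bits/symbol.

2.397 bits/symbol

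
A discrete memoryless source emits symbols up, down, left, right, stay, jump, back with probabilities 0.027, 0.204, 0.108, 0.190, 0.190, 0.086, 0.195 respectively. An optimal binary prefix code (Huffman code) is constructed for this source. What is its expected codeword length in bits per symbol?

2.714 bits/symbol

Repeatedly combine the two least-probable nodes; the expected code length is the sum of the merged weights.
merge 27/1000 + 43/500 → 113/1000
merge 27/250 + 113/1000 → 221/1000
merge 19/100 + 19/100 → 19/50
merge 39/200 + 51/250 → 399/1000
merge 221/1000 + 19/50 → 601/1000
merge 399/1000 + 601/1000 → 1
L = 113/1000 + 221/1000 + 19/50 + 399/1000 + 601/1000 + 1 = 1357/500 = 2.714 bits/symbol.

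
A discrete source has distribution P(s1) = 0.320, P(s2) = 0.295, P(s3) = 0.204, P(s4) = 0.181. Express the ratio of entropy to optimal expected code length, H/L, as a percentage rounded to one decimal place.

98.0%

Entropy H = −Σ p log₂ p ≈ 1.9598 bits.
Huffman merges: 181/1000+51/250→77/200; 59/200+8/25→123/200; 77/200+123/200→1. L = 2 ≈ 2.0000.
Efficiency = H/L = 1.9598/2.0000 = 98.0%.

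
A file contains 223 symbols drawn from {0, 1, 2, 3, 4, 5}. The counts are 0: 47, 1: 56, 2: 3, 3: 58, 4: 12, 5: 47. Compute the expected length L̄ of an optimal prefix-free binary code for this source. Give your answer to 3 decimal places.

Probabilities are the counts divided by 223.
Repeatedly combine the two least-probable nodes; the expected code length is the sum of the merged weights.
merge 3/223 + 12/223 → 15/223
merge 15/223 + 47/223 → 62/223
merge 47/223 + 56/223 → 103/223
merge 58/223 + 62/223 → 120/223
merge 103/223 + 120/223 → 1
L = 15/223 + 62/223 + 103/223 + 120/223 + 1 = 523/223 ≈ 2.345 bits/symbol.

2.345 bits/symbol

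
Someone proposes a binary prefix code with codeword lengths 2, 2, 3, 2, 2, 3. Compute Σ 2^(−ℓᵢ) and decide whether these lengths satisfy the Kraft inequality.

1.25; no

With common denominator 2^3 = 8: Σ 2^(−ℓᵢ) = 2/8 + 2/8 + 1/8 + 2/8 + 2/8 + 1/8 = 10/8 = 1.25.
Kraft's inequality requires Σ ≤ 1; here Σ = 1.25 > 1, so no such prefix code exists.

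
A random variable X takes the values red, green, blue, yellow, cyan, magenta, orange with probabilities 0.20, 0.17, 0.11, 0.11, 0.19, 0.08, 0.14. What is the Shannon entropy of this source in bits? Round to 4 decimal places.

2.7434 bits

H = −Σ pᵢ log₂ pᵢ.
−0.20·log₂(0.20) = 0.4644
−0.17·log₂(0.17) = 0.4346
−0.11·log₂(0.11) = 0.3503
−0.11·log₂(0.11) = 0.3503
−0.19·log₂(0.19) = 0.4552
−0.08·log₂(0.08) = 0.2915
−0.14·log₂(0.14) = 0.3971
Sum ≈ 2.7434 → 2.7434 bits.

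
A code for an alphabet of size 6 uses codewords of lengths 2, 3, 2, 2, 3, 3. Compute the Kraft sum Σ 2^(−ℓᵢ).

With common denominator 2^3 = 8: Σ 2^(−ℓᵢ) = 2/8 + 1/8 + 2/8 + 2/8 + 1/8 + 1/8 = 9/8 = 1.125.

1.125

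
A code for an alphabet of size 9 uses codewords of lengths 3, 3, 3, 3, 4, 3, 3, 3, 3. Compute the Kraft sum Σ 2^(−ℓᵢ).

1.0625

With common denominator 2^4 = 16: Σ 2^(−ℓᵢ) = 2/16 + 2/16 + 2/16 + 2/16 + 1/16 + 2/16 + 2/16 + 2/16 + 2/16 = 17/16 = 1.0625.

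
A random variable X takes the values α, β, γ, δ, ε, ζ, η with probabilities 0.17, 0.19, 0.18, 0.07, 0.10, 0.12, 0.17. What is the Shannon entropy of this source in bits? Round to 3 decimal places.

H = −Σ pᵢ log₂ pᵢ.
−0.17·log₂(0.17) = 0.4346
−0.19·log₂(0.19) = 0.4552
−0.18·log₂(0.18) = 0.4453
−0.07·log₂(0.07) = 0.2686
−0.10·log₂(0.10) = 0.3322
−0.12·log₂(0.12) = 0.3671
−0.17·log₂(0.17) = 0.4346
Sum ≈ 2.7375 → 2.738 bits.

2.738 bits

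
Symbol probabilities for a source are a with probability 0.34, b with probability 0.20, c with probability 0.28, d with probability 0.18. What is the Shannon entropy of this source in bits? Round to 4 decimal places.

H = −Σ pᵢ log₂ pᵢ.
−0.34·log₂(0.34) = 0.5292
−0.20·log₂(0.20) = 0.4644
−0.28·log₂(0.28) = 0.5142
−0.18·log₂(0.18) = 0.4453
Sum ≈ 1.9531 → 1.9531 bits.

1.9531 bits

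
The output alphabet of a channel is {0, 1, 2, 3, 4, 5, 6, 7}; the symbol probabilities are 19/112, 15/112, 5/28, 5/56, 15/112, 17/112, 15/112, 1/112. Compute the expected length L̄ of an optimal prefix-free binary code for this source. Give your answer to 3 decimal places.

2.920 bits/symbol

Repeatedly combine the two least-probable nodes; the expected code length is the sum of the merged weights.
merge 1/112 + 5/56 → 11/112
merge 11/112 + 15/112 → 13/56
merge 15/112 + 15/112 → 15/56
merge 17/112 + 19/112 → 9/28
merge 5/28 + 13/56 → 23/56
merge 15/56 + 9/28 → 33/56
merge 23/56 + 33/56 → 1
L = 11/112 + 13/56 + 15/56 + 9/28 + 23/56 + 33/56 + 1 = 327/112 ≈ 2.920 bits/symbol.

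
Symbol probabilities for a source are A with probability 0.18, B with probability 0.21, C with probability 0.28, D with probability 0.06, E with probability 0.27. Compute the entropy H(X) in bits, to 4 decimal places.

2.1859 bits

H = −Σ pᵢ log₂ pᵢ.
−0.18·log₂(0.18) = 0.4453
−0.21·log₂(0.21) = 0.4728
−0.28·log₂(0.28) = 0.5142
−0.06·log₂(0.06) = 0.2435
−0.27·log₂(0.27) = 0.5100
Sum ≈ 2.1859 → 2.1859 bits.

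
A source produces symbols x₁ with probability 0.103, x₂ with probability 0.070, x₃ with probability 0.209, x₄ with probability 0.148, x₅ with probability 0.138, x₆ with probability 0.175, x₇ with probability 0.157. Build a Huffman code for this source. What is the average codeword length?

2.789 bits/symbol

Repeatedly combine the two least-probable nodes; the expected code length is the sum of the merged weights.
merge 7/100 + 103/1000 → 173/1000
merge 69/500 + 37/250 → 143/500
merge 157/1000 + 173/1000 → 33/100
merge 7/40 + 209/1000 → 48/125
merge 143/500 + 33/100 → 77/125
merge 48/125 + 77/125 → 1
L = 173/1000 + 143/500 + 33/100 + 48/125 + 77/125 + 1 = 2789/1000 = 2.789 bits/symbol.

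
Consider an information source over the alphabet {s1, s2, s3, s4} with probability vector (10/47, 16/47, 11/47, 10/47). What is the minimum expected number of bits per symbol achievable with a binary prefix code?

Repeatedly combine the two least-probable nodes; the expected code length is the sum of the merged weights.
merge 10/47 + 10/47 → 20/47
merge 11/47 + 16/47 → 27/47
merge 20/47 + 27/47 → 1
L = 20/47 + 27/47 + 1 = 2 bits/symbol.

2 bits/symbol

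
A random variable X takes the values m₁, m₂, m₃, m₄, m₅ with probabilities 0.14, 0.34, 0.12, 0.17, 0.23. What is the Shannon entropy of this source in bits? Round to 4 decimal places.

2.2156 bits

H = −Σ pᵢ log₂ pᵢ.
−0.14·log₂(0.14) = 0.3971
−0.34·log₂(0.34) = 0.5292
−0.12·log₂(0.12) = 0.3671
−0.17·log₂(0.17) = 0.4346
−0.23·log₂(0.23) = 0.4877
Sum ≈ 2.2156 → 2.2156 bits.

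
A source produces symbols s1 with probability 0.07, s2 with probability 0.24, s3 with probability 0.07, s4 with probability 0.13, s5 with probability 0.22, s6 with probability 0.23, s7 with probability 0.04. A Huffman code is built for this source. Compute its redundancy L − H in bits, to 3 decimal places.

0.032 bits

Entropy H = −Σ p log₂ p ≈ 2.5679 bits.
Huffman merges: 1/25+7/100→11/100; 7/100+11/100→9/50; 13/100+9/50→31/100; 11/50+23/100→9/20; 6/25+31/100→11/20; 9/20+11/20→1. L = 13/5 ≈ 2.6000.
L − H = 2.6000 − 2.5679 = 0.032 bits.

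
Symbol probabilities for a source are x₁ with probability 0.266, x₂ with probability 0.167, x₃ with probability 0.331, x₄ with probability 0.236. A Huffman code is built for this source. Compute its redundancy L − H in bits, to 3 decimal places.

0.041 bits

Entropy H = −Σ p log₂ p ≈ 1.9590 bits.
Huffman merges: 167/1000+59/250→403/1000; 133/500+331/1000→597/1000; 403/1000+597/1000→1. L = 2 ≈ 2.0000.
L − H = 2.0000 − 1.9590 = 0.041 bits.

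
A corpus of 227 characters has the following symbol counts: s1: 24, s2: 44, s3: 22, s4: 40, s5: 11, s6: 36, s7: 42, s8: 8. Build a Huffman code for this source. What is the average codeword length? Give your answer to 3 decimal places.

2.885 bits/symbol

Probabilities are the counts divided by 227.
Repeatedly combine the two least-probable nodes; the expected code length is the sum of the merged weights.
merge 8/227 + 11/227 → 19/227
merge 19/227 + 22/227 → 41/227
merge 24/227 + 36/227 → 60/227
merge 40/227 + 41/227 → 81/227
merge 42/227 + 44/227 → 86/227
merge 60/227 + 81/227 → 141/227
merge 86/227 + 141/227 → 1
L = 19/227 + 41/227 + 60/227 + 81/227 + 86/227 + 141/227 + 1 = 655/227 ≈ 2.885 bits/symbol.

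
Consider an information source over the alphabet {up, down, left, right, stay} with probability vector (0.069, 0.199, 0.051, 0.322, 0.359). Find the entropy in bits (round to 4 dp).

H = −Σ pᵢ log₂ pᵢ.
−0.069·log₂(0.069) = 0.2662
−0.199·log₂(0.199) = 0.4635
−0.051·log₂(0.051) = 0.2190
−0.322·log₂(0.322) = 0.5264
−0.359·log₂(0.359) = 0.5306
Sum ≈ 2.0056 → 2.0056 bits.

2.0056 bits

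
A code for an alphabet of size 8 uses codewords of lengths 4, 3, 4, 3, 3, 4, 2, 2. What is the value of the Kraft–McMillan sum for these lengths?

With common denominator 2^4 = 16: Σ 2^(−ℓᵢ) = 1/16 + 2/16 + 1/16 + 2/16 + 2/16 + 1/16 + 4/16 + 4/16 = 17/16 = 1.0625.

1.0625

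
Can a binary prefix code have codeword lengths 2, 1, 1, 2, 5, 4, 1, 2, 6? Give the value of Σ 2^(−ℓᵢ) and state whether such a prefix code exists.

With common denominator 2^6 = 64: Σ 2^(−ℓᵢ) = 16/64 + 32/64 + 32/64 + 16/64 + 2/64 + 4/64 + 32/64 + 16/64 + 1/64 = 151/64 = 2.359375.
Kraft's inequality requires Σ ≤ 1; here Σ = 2.359375 > 1, so no such prefix code exists.

2.359375; no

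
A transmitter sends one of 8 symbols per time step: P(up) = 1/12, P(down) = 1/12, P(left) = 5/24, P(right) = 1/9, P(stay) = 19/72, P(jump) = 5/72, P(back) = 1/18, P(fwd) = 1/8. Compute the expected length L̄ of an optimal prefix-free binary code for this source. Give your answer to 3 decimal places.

2.819 bits/symbol

Repeatedly combine the two least-probable nodes; the expected code length is the sum of the merged weights.
merge 1/18 + 5/72 → 1/8
merge 1/12 + 1/12 → 1/6
merge 1/9 + 1/8 → 17/72
merge 1/8 + 1/6 → 7/24
merge 5/24 + 17/72 → 4/9
merge 19/72 + 7/24 → 5/9
merge 4/9 + 5/9 → 1
L = 1/8 + 1/6 + 17/72 + 7/24 + 4/9 + 5/9 + 1 = 203/72 ≈ 2.819 bits/symbol.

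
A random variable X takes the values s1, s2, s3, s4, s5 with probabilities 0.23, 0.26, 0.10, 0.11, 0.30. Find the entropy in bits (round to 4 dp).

2.1965 bits

H = −Σ pᵢ log₂ pᵢ.
−0.23·log₂(0.23) = 0.4877
−0.26·log₂(0.26) = 0.5053
−0.10·log₂(0.10) = 0.3322
−0.11·log₂(0.11) = 0.3503
−0.30·log₂(0.30) = 0.5211
Sum ≈ 2.1965 → 2.1965 bits.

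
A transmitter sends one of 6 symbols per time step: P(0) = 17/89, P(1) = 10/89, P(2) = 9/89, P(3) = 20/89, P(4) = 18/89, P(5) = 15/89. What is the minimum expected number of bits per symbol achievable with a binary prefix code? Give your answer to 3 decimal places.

Repeatedly combine the two least-probable nodes; the expected code length is the sum of the merged weights.
merge 9/89 + 10/89 → 19/89
merge 15/89 + 17/89 → 32/89
merge 18/89 + 19/89 → 37/89
merge 20/89 + 32/89 → 52/89
merge 37/89 + 52/89 → 1
L = 19/89 + 32/89 + 37/89 + 52/89 + 1 = 229/89 ≈ 2.573 bits/symbol.

2.573 bits/symbol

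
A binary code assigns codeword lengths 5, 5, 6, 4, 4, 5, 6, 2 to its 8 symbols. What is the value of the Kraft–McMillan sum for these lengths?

0.5

With common denominator 2^6 = 64: Σ 2^(−ℓᵢ) = 2/64 + 2/64 + 1/64 + 4/64 + 4/64 + 2/64 + 1/64 + 16/64 = 32/64 = 0.5.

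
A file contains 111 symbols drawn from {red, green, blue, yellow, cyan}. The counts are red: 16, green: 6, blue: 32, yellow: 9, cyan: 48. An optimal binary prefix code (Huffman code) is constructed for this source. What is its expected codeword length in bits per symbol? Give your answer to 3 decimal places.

Probabilities are the counts divided by 111.
Repeatedly combine the two least-probable nodes; the expected code length is the sum of the merged weights.
merge 2/37 + 3/37 → 5/37
merge 5/37 + 16/111 → 31/111
merge 31/111 + 32/111 → 21/37
merge 16/37 + 21/37 → 1
L = 5/37 + 31/111 + 21/37 + 1 = 220/111 ≈ 1.982 bits/symbol.

1.982 bits/symbol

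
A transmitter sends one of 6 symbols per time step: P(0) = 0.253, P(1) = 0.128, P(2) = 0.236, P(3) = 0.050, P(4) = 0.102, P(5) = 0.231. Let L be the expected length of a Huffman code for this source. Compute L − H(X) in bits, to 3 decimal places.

Entropy H = −Σ p log₂ p ≈ 2.4132 bits.
Huffman merges: 1/20+51/500→19/125; 16/125+19/125→7/25; 231/1000+59/250→467/1000; 253/1000+7/25→533/1000; 467/1000+533/1000→1. L = 304/125 ≈ 2.4320.
L − H = 2.4320 − 2.4132 = 0.019 bits.

0.019 bits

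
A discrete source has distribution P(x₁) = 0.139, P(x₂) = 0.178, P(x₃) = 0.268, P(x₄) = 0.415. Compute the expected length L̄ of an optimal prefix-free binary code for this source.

Repeatedly combine the two least-probable nodes; the expected code length is the sum of the merged weights.
merge 139/1000 + 89/500 → 317/1000
merge 67/250 + 317/1000 → 117/200
merge 83/200 + 117/200 → 1
L = 317/1000 + 117/200 + 1 = 951/500 = 1.902 bits/symbol.

1.902 bits/symbol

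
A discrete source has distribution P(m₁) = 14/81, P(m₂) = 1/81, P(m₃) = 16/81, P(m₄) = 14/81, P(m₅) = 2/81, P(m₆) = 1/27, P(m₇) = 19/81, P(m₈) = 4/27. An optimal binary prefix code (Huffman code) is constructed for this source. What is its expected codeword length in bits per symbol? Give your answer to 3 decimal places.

2.679 bits/symbol

Repeatedly combine the two least-probable nodes; the expected code length is the sum of the merged weights.
merge 1/81 + 2/81 → 1/27
merge 1/27 + 1/27 → 2/27
merge 2/27 + 4/27 → 2/9
merge 14/81 + 14/81 → 28/81
merge 16/81 + 2/9 → 34/81
merge 19/81 + 28/81 → 47/81
merge 34/81 + 47/81 → 1
L = 1/27 + 2/27 + 2/9 + 28/81 + 34/81 + 47/81 + 1 = 217/81 ≈ 2.679 bits/symbol.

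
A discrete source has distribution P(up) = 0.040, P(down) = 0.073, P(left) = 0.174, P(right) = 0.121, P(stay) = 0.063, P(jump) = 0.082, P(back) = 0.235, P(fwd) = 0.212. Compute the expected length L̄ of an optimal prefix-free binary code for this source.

2.811 bits/symbol

Repeatedly combine the two least-probable nodes; the expected code length is the sum of the merged weights.
merge 1/25 + 63/1000 → 103/1000
merge 73/1000 + 41/500 → 31/200
merge 103/1000 + 121/1000 → 28/125
merge 31/200 + 87/500 → 329/1000
merge 53/250 + 28/125 → 109/250
merge 47/200 + 329/1000 → 141/250
merge 109/250 + 141/250 → 1
L = 103/1000 + 31/200 + 28/125 + 329/1000 + 109/250 + 141/250 + 1 = 2811/1000 = 2.811 bits/symbol.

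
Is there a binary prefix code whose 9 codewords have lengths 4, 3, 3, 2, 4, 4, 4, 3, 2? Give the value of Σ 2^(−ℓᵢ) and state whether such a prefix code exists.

1.125; no

With common denominator 2^4 = 16: Σ 2^(−ℓᵢ) = 1/16 + 2/16 + 2/16 + 4/16 + 1/16 + 1/16 + 1/16 + 2/16 + 4/16 = 18/16 = 1.125.
Kraft's inequality requires Σ ≤ 1; here Σ = 1.125 > 1, so no such prefix code exists.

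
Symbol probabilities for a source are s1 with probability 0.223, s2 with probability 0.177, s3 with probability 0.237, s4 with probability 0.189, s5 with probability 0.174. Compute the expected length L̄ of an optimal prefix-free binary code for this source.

Repeatedly combine the two least-probable nodes; the expected code length is the sum of the merged weights.
merge 87/500 + 177/1000 → 351/1000
merge 189/1000 + 223/1000 → 103/250
merge 237/1000 + 351/1000 → 147/250
merge 103/250 + 147/250 → 1
L = 351/1000 + 103/250 + 147/250 + 1 = 2351/1000 = 2.351 bits/symbol.

2.351 bits/symbol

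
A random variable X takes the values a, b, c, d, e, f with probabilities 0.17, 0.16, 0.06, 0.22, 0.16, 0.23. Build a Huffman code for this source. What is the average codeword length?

2.55 bits/symbol

Repeatedly combine the two least-probable nodes; the expected code length is the sum of the merged weights.
merge 3/50 + 4/25 → 11/50
merge 4/25 + 17/100 → 33/100
merge 11/50 + 11/50 → 11/25
merge 23/100 + 33/100 → 14/25
merge 11/25 + 14/25 → 1
L = 11/50 + 33/100 + 11/25 + 14/25 + 1 = 51/20 = 2.55 bits/symbol.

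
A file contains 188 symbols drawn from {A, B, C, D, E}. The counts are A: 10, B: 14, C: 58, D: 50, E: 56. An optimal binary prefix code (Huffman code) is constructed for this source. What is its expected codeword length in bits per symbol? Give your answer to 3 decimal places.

Probabilities are the counts divided by 188.
Repeatedly combine the two least-probable nodes; the expected code length is the sum of the merged weights.
merge 5/94 + 7/94 → 6/47
merge 6/47 + 25/94 → 37/94
merge 14/47 + 29/94 → 57/94
merge 37/94 + 57/94 → 1
L = 6/47 + 37/94 + 57/94 + 1 = 100/47 ≈ 2.128 bits/symbol.

2.128 bits/symbol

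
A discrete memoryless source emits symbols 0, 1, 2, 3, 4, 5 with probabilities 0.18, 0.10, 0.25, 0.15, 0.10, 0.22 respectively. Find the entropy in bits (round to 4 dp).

H = −Σ pᵢ log₂ pᵢ.
−0.18·log₂(0.18) = 0.4453
−0.10·log₂(0.10) = 0.3322
−0.25·log₂(0.25) = 0.5000
−0.15·log₂(0.15) = 0.4105
−0.10·log₂(0.10) = 0.3322
−0.22·log₂(0.22) = 0.4806
Sum ≈ 2.5008 → 2.5008 bits.

2.5008 bits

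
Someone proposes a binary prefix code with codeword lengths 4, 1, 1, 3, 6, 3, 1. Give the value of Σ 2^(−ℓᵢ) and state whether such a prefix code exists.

With common denominator 2^6 = 64: Σ 2^(−ℓᵢ) = 4/64 + 32/64 + 32/64 + 8/64 + 1/64 + 8/64 + 32/64 = 117/64 = 1.828125.
Kraft's inequality requires Σ ≤ 1; here Σ = 1.828125 > 1, so no such prefix code exists.

1.828125; no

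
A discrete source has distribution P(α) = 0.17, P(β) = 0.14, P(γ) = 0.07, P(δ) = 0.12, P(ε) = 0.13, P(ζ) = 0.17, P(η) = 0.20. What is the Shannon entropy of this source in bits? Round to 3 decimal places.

2.749 bits

H = −Σ pᵢ log₂ pᵢ.
−0.17·log₂(0.17) = 0.4346
−0.14·log₂(0.14) = 0.3971
−0.07·log₂(0.07) = 0.2686
−0.12·log₂(0.12) = 0.3671
−0.13·log₂(0.13) = 0.3826
−0.17·log₂(0.17) = 0.4346
−0.20·log₂(0.20) = 0.4644
Sum ≈ 2.7489 → 2.749 bits.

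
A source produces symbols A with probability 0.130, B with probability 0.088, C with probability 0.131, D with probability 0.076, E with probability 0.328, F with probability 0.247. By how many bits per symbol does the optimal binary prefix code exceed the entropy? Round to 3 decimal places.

0.041 bits

Entropy H = −Σ p log₂ p ≈ 2.3837 bits.
Huffman merges: 19/250+11/125→41/250; 13/100+131/1000→261/1000; 41/250+247/1000→411/1000; 261/1000+41/125→589/1000; 411/1000+589/1000→1. L = 97/40 ≈ 2.4250.
L − H = 2.4250 − 2.3837 = 0.041 bits.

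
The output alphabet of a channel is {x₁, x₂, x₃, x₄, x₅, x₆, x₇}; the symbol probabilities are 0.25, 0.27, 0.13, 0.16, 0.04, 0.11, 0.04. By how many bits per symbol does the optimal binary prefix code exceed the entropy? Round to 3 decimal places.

0.023 bits

Entropy H = −Σ p log₂ p ≈ 2.5375 bits.
Huffman merges: 1/25+1/25→2/25; 2/25+11/100→19/100; 13/100+4/25→29/100; 19/100+1/4→11/25; 27/100+29/100→14/25; 11/25+14/25→1. L = 64/25 ≈ 2.5600.
L − H = 2.5600 − 2.5375 = 0.023 bits.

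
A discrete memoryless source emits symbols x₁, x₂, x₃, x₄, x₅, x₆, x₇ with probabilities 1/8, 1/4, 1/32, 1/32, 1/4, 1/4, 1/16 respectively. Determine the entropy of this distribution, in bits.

2.4375 bits

Each probability is a power of 1/2, so log₂(1/p) is an integer.
H = Σ p·log₂(1/p) = 1/8·3 + 1/4·2 + 1/32·5 + 1/32·5 + 1/4·2 + 1/4·2 + 1/16·4 = 2.4375 bits.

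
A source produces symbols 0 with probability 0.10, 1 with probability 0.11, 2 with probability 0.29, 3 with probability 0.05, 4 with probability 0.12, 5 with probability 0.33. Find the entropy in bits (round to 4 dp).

H = −Σ pᵢ log₂ pᵢ.
−0.10·log₂(0.10) = 0.3322
−0.11·log₂(0.11) = 0.3503
−0.29·log₂(0.29) = 0.5179
−0.05·log₂(0.05) = 0.2161
−0.12·log₂(0.12) = 0.3671
−0.33·log₂(0.33) = 0.5278
Sum ≈ 2.3114 → 2.3114 bits.

2.3114 bits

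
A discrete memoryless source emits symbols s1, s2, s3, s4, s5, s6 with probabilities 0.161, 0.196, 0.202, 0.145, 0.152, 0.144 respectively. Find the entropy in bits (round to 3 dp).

H = −Σ pᵢ log₂ pᵢ.
−0.161·log₂(0.161) = 0.4242
−0.196·log₂(0.196) = 0.4608
−0.202·log₂(0.202) = 0.4661
−0.145·log₂(0.145) = 0.4040
−0.152·log₂(0.152) = 0.4131
−0.144·log₂(0.144) = 0.4026
Sum ≈ 2.5708 → 2.571 bits.

2.571 bits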